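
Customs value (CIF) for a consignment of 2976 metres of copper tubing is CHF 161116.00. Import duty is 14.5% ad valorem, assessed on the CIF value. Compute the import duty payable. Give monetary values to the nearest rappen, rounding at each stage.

Import duty: CHF 23361.82

Import duty = 161116.00 × 14.5% = 23361.82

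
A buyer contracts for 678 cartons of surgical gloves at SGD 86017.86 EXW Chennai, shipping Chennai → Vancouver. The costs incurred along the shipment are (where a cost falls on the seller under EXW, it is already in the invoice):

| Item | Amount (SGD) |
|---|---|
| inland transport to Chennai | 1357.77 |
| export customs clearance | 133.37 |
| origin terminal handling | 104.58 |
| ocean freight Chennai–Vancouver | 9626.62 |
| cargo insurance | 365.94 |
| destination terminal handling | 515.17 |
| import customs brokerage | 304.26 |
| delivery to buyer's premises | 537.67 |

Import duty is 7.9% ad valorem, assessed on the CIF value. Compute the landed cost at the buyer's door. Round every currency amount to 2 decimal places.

Total landed cost: SGD 106674.13

EXW: the seller makes goods available at their premises; the buyer bears all onward costs.
CIF value = EXW price + inland to port + export clearance + origin terminal + freight + insurance = 86017.86 + 1357.77 + 133.37 + 104.58 + 9626.62 + 365.94 = 97606.14
Import duty = 97606.14 × 7.9% = 7710.89
Buyer bears: inland to port 1357.77 + export clearance 133.37 + origin terminal 104.58 + freight 9626.62 + insurance 365.94 + destination terminal 515.17 + brokerage 304.26 + delivery 537.67 + duty 7710.89 = 20656.27
Landed cost = invoice 86017.86 + 20656.27 = 106674.13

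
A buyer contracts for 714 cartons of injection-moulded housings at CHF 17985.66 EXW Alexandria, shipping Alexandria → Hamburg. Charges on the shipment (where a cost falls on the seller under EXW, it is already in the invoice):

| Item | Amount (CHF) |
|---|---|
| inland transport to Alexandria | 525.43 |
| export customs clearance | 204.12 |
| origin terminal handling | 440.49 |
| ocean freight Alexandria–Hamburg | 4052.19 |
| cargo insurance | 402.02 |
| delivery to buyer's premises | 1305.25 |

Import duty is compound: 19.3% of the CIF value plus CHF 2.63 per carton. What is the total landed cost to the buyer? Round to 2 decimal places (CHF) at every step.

EXW: the seller makes goods available at their premises; the buyer bears all onward costs.
CIF value = EXW price + inland to port + export clearance + origin terminal + freight + insurance = 17985.66 + 525.43 + 204.12 + 440.49 + 4052.19 + 402.02 = 23609.91
Ad valorem component: 23609.91 × 19.3% = 4556.71
Specific component: 714 × 2.63 = 1877.82
Import duty = 4556.71 + 1877.82 = 6434.53
Buyer bears: inland to port 525.43 + export clearance 204.12 + origin terminal 440.49 + freight 4052.19 + insurance 402.02 + delivery 1305.25 + duty 6434.53 = 13364.03
Landed cost = invoice 17985.66 + 13364.03 = 31349.69

Total landed cost: CHF 31349.69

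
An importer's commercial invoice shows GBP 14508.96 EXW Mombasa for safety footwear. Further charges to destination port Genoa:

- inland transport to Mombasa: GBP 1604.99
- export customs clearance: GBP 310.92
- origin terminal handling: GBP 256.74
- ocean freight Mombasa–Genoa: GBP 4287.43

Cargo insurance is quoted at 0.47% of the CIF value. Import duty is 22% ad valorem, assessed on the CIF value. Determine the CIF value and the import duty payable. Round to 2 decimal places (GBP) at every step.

Let C be the CIF value. C = EXW price + pre-shipment costs + freight + 0.47% × C
C − 0.47% × C = 14508.96 + 1604.99 + 310.92 + 256.74 + 4287.43
0.9953 × C = 20969.04
C = 20969.04 / 0.9953 = 21068.06
Insurance premium = 0.47% × 21068.06 = 99.02
Import duty = 21068.06 × 22% = 4634.97

CIF value: GBP 21068.06; import duty: GBP 4634.97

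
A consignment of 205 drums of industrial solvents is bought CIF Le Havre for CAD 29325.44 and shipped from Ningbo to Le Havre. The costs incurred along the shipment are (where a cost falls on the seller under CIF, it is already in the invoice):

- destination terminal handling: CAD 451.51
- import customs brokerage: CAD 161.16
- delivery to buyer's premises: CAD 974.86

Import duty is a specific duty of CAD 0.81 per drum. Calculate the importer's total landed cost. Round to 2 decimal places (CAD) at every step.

Total landed cost: CAD 31079.02

CIF: the seller pays costs through ocean freight and marine insurance to the destination port.
The CIF price already equals the CIF value: 29325.44
Import duty = 205 × 0.81 = 166.05
Buyer bears: destination terminal 451.51 + brokerage 161.16 + delivery 974.86 + duty 166.05 = 1753.58
Landed cost = invoice 29325.44 + 1753.58 = 31079.02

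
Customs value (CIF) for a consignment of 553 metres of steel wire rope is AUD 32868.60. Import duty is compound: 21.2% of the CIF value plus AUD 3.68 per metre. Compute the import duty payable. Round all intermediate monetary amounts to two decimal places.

Ad valorem component: 32868.60 × 21.2% = 6968.14
Specific component: 553 × 3.68 = 2035.04
Import duty = 6968.14 + 2035.04 = 9003.18

Import duty: AUD 9003.18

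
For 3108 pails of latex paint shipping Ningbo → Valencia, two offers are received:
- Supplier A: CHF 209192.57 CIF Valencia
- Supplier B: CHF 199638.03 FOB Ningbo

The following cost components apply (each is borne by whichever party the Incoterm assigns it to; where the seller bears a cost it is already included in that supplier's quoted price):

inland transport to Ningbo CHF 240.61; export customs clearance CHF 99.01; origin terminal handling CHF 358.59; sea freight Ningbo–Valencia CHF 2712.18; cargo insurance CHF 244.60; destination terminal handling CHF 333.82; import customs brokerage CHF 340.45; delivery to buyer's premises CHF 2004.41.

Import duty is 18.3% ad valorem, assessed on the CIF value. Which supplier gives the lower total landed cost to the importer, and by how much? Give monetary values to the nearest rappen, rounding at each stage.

Supplier B is cheaper by CHF 7805.15

Supplier A (CIF):
The CIF price already equals the CIF value: 209192.57
Import duty = 209192.57 × 18.3% = 38282.24
Buyer bears (A): 333.82 + 340.45 + 2004.41 = 2678.68
Landed cost (A) = invoice 209192.57 + 2678.68 + duty 38282.24 = 250153.49
Supplier B (FOB):
CIF value = FOB price + freight + insurance = 199638.03 + 2712.18 + 244.60 = 202594.81
Import duty = 202594.81 × 18.3% = 37074.85
Buyer bears (B): 2712.18 + 244.60 + 333.82 + 340.45 + 2004.41 = 5635.46
Landed cost (B) = invoice 199638.03 + 5635.46 + duty 37074.85 = 242348.34
Difference = |250153.49 − 242348.34| = 7805.15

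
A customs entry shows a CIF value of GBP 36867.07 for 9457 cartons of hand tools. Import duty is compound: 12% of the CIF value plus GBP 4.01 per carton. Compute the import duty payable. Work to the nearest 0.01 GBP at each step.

Ad valorem component: 36867.07 × 12% = 4424.05
Specific component: 9457 × 4.01 = 37922.57
Import duty = 4424.05 + 37922.57 = 42346.62

Import duty: GBP 42346.62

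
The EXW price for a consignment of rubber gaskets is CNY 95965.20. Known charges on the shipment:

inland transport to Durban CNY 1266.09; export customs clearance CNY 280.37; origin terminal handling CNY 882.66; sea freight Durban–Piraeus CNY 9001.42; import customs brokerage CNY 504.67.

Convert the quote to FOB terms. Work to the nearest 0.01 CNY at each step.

FOB price: CNY 98394.32

Not relevant to the conversion: brokerage, freight — on the buyer under both terms; not part of either seller's price.
From EXW to FOB, the seller additionally bears: inland to port, export clearance, origin terminal.
FOB price = 95965.20 + 1266.09 + 280.37 + 882.66 = 98394.32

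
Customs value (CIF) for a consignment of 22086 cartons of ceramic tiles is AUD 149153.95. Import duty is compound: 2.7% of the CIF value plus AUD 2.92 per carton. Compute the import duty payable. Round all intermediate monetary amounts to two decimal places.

Import duty: AUD 68518.28

Ad valorem component: 149153.95 × 2.7% = 4027.16
Specific component: 22086 × 2.92 = 64491.12
Import duty = 4027.16 + 64491.12 = 68518.28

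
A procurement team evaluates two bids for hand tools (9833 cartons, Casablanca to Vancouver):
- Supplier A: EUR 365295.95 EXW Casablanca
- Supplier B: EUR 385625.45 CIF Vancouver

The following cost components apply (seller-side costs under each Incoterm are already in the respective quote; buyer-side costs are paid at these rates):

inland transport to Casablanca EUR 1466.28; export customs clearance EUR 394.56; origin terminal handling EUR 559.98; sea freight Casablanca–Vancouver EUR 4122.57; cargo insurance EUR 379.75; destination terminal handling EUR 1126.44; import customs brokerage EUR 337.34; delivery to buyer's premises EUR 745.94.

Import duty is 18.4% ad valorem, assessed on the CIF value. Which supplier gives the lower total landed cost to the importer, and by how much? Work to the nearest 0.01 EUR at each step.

Supplier A (EXW):
CIF value = EXW price + inland to port + export clearance + origin terminal + freight + insurance = 365295.95 + 1466.28 + 394.56 + 559.98 + 4122.57 + 379.75 = 372219.09
Import duty = 372219.09 × 18.4% = 68488.31
Buyer bears (A): 1466.28 + 394.56 + 559.98 + 4122.57 + 379.75 + 1126.44 + 337.34 + 745.94 = 9132.86
Landed cost (A) = invoice 365295.95 + 9132.86 + duty 68488.31 = 442917.12
Supplier B (CIF):
The CIF price already equals the CIF value: 385625.45
Import duty = 385625.45 × 18.4% = 70955.08
Buyer bears (B): 1126.44 + 337.34 + 745.94 = 2209.72
Landed cost (B) = invoice 385625.45 + 2209.72 + duty 70955.08 = 458790.25
Difference = |442917.12 − 458790.25| = 15873.13

Supplier A is cheaper by EUR 15873.13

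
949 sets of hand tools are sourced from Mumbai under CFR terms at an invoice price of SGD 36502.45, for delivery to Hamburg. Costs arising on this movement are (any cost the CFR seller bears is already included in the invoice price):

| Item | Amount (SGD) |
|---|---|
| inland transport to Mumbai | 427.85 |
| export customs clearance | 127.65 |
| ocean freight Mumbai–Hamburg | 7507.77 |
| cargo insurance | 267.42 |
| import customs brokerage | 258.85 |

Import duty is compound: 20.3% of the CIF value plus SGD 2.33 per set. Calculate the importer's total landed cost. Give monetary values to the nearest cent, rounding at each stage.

CFR: the seller pays costs through ocean freight to the destination port, but not insurance.
Already in the invoice (seller's account under CFR): inland to port, export clearance, freight — exclude.
CIF value = CFR price + insurance = 36502.45 + 267.42 = 36769.87
Ad valorem component: 36769.87 × 20.3% = 7464.28
Specific component: 949 × 2.33 = 2211.17
Import duty = 7464.28 + 2211.17 = 9675.45
Buyer bears: insurance 267.42 + brokerage 258.85 + duty 9675.45 = 10201.72
Landed cost = invoice 36502.45 + 10201.72 = 46704.17

Total landed cost: SGD 46704.17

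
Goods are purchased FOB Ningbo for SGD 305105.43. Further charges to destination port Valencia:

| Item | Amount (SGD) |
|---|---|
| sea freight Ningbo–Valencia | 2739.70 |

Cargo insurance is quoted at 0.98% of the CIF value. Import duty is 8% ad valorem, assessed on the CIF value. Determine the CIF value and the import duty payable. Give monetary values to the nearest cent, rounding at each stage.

Let C be the CIF value. C = FOB price + freight + 0.98% × C
C − 0.98% × C = 305105.43 + 2739.70
0.9902 × C = 307845.13
C = 307845.13 / 0.9902 = 310891.87
Insurance premium = 0.98% × 310891.87 = 3046.74
Import duty = 310891.87 × 8% = 24871.35

CIF value: SGD 310891.87; import duty: SGD 24871.35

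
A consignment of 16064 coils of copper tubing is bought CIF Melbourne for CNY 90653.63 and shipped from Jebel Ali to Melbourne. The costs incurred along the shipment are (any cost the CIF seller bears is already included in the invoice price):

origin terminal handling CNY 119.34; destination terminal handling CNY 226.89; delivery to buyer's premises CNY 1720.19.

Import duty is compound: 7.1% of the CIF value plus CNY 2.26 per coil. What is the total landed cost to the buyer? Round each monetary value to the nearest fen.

CIF: the seller pays costs through ocean freight and marine insurance to the destination port.
Already in the invoice (seller's account under CIF): origin terminal — exclude.
The CIF price already equals the CIF value: 90653.63
Ad valorem component: 90653.63 × 7.1% = 6436.41
Specific component: 16064 × 2.26 = 36304.64
Import duty = 6436.41 + 36304.64 = 42741.05
Buyer bears: destination terminal 226.89 + delivery 1720.19 + duty 42741.05 = 44688.13
Landed cost = invoice 90653.63 + 44688.13 = 135341.76

Total landed cost: CNY 135341.76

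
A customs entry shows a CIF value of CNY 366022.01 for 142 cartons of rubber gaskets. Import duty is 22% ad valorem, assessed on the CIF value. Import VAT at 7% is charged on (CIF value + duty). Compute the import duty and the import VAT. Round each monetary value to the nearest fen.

Import duty: CNY 80524.84; import VAT: CNY 31258.28

Import duty = 366022.01 × 22% = 80524.84
VAT base = CIF + duty = 366022.01 + 80524.84 = 446546.85
Import VAT = 446546.85 × 7% = 31258.28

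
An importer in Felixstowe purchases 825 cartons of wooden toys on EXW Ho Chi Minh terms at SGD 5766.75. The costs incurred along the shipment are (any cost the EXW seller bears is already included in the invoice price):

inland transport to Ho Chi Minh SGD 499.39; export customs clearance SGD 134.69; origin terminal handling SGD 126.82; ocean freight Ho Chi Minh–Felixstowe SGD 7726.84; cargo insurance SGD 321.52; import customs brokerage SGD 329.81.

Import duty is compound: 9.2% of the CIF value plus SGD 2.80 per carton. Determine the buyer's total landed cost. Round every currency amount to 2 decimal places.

Total landed cost: SGD 18556.81

EXW: the seller makes goods available at their premises; the buyer bears all onward costs.
CIF value = EXW price + inland to port + export clearance + origin terminal + freight + insurance = 5766.75 + 499.39 + 134.69 + 126.82 + 7726.84 + 321.52 = 14576.01
Ad valorem component: 14576.01 × 9.2% = 1340.99
Specific component: 825 × 2.80 = 2310.00
Import duty = 1340.99 + 2310.00 = 3650.99
Buyer bears: inland to port 499.39 + export clearance 134.69 + origin terminal 126.82 + freight 7726.84 + insurance 321.52 + brokerage 329.81 + duty 3650.99 = 12790.06
Landed cost = invoice 5766.75 + 12790.06 = 18556.81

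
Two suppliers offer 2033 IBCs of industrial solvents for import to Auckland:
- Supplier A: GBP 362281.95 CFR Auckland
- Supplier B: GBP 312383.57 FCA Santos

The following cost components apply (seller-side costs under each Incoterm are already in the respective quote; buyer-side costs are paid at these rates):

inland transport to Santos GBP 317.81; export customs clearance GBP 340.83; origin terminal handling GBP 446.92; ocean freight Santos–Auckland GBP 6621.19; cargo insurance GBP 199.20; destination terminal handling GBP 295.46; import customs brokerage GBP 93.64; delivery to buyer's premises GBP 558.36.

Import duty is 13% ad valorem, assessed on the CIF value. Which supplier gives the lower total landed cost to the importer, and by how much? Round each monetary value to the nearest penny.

Supplier A (CFR):
CIF value = CFR price + insurance = 362281.95 + 199.20 = 362481.15
Import duty = 362481.15 × 13% = 47122.55
Buyer bears (A): 199.20 + 295.46 + 93.64 + 558.36 = 1146.66
Landed cost (A) = invoice 362281.95 + 1146.66 + duty 47122.55 = 410551.16
Supplier B (FCA):
CIF value = FCA price + origin terminal + freight + insurance = 312383.57 + 446.92 + 6621.19 + 199.20 = 319650.88
Import duty = 319650.88 × 13% = 41554.61
Buyer bears (B): 446.92 + 6621.19 + 199.20 + 295.46 + 93.64 + 558.36 = 8214.77
Landed cost (B) = invoice 312383.57 + 8214.77 + duty 41554.61 = 362152.95
Difference = |410551.16 − 362152.95| = 48398.21

Supplier B is cheaper by GBP 48398.21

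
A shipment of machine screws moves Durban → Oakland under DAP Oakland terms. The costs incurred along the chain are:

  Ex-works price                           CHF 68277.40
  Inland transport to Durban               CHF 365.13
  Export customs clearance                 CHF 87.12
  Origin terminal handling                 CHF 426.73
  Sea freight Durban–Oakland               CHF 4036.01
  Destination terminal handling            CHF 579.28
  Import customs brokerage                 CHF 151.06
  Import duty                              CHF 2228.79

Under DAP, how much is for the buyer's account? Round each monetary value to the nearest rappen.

DAP: the seller bears all costs to the named destination except import duty and clearance.
Seller's account: goods 68277.40 + inland to port 365.13 + export clearance 87.12 + origin terminal 426.73 + freight 4036.01 + destination terminal 579.28 = 73771.67
Buyer's account: brokerage 151.06 + duty 2228.79 = 2379.85

Buyer's account: CHF 2379.85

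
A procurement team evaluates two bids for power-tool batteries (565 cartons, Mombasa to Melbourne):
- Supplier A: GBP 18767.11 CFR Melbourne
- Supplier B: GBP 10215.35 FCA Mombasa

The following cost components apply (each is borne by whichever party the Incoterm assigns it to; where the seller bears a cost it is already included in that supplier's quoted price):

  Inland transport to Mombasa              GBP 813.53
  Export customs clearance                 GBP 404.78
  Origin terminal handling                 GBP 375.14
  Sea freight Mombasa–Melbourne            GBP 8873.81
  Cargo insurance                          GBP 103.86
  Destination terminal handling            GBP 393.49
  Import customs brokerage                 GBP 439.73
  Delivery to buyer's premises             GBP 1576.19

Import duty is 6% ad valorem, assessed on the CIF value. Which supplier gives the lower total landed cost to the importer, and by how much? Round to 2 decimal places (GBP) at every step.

Supplier A (CFR):
CIF value = CFR price + insurance = 18767.11 + 103.86 = 18870.97
Import duty = 18870.97 × 6% = 1132.26
Buyer bears (A): 103.86 + 393.49 + 439.73 + 1576.19 = 2513.27
Landed cost (A) = invoice 18767.11 + 2513.27 + duty 1132.26 = 22412.64
Supplier B (FCA):
CIF value = FCA price + origin terminal + freight + insurance = 10215.35 + 375.14 + 8873.81 + 103.86 = 19568.16
Import duty = 19568.16 × 6% = 1174.09
Buyer bears (B): 375.14 + 8873.81 + 103.86 + 393.49 + 439.73 + 1576.19 = 11762.22
Landed cost (B) = invoice 10215.35 + 11762.22 + duty 1174.09 = 23151.66
Difference = |22412.64 − 23151.66| = 739.02

Supplier A is cheaper by GBP 739.02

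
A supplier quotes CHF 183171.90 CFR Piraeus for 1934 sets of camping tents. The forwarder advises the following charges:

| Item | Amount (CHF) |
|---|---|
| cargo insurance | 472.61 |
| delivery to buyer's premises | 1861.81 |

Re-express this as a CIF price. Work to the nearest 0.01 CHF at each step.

Not relevant to the conversion: delivery — on the buyer under both terms; not part of either seller's price.
From CFR to CIF, the seller additionally bears: insurance.
CIF price = 183171.90 + 472.61 = 183644.51

CIF price: CHF 183644.51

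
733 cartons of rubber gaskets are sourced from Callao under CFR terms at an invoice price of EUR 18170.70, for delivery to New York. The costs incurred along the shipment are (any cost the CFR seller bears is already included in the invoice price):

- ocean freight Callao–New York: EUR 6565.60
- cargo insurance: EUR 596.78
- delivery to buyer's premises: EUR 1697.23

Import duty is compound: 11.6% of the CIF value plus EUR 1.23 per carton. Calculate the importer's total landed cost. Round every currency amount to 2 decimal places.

CFR: the seller pays costs through ocean freight to the destination port, but not insurance.
Already in the invoice (seller's account under CFR): freight — exclude.
CIF value = CFR price + insurance = 18170.70 + 596.78 = 18767.48
Ad valorem component: 18767.48 × 11.6% = 2177.03
Specific component: 733 × 1.23 = 901.59
Import duty = 2177.03 + 901.59 = 3078.62
Buyer bears: insurance 596.78 + delivery 1697.23 + duty 3078.62 = 5372.63
Landed cost = invoice 18170.70 + 5372.63 = 23543.33

Total landed cost: EUR 23543.33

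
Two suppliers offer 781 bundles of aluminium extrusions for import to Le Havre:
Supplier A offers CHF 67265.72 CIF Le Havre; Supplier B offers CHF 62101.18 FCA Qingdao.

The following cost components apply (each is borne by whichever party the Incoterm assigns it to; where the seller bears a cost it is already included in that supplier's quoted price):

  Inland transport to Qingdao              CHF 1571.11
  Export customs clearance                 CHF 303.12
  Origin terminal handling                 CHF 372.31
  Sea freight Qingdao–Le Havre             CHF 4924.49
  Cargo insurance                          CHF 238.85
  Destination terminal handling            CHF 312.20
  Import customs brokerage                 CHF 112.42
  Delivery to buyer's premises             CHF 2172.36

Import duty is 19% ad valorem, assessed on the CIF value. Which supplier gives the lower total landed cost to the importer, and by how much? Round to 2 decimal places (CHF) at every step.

Supplier A (CIF):
The CIF price already equals the CIF value: 67265.72
Import duty = 67265.72 × 19% = 12780.49
Buyer bears (A): 312.20 + 112.42 + 2172.36 = 2596.98
Landed cost (A) = invoice 67265.72 + 2596.98 + duty 12780.49 = 82643.19
Supplier B (FCA):
CIF value = FCA price + origin terminal + freight + insurance = 62101.18 + 372.31 + 4924.49 + 238.85 = 67636.83
Import duty = 67636.83 × 19% = 12851.00
Buyer bears (B): 372.31 + 4924.49 + 238.85 + 312.20 + 112.42 + 2172.36 = 8132.63
Landed cost (B) = invoice 62101.18 + 8132.63 + duty 12851.00 = 83084.81
Difference = |82643.19 − 83084.81| = 441.62

Supplier A is cheaper by CHF 441.62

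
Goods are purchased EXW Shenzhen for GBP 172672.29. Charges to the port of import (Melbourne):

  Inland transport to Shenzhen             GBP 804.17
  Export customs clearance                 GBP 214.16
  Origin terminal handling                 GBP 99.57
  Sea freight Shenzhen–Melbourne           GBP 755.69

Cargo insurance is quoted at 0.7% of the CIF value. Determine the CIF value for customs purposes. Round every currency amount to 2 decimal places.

CIF value: GBP 175776.31

Let C be the CIF value. C = EXW price + pre-shipment costs + freight + 0.7% × C
C − 0.7% × C = 172672.29 + 804.17 + 214.16 + 99.57 + 755.69
0.993 × C = 174545.88
C = 174545.88 / 0.993 = 175776.31
Insurance premium = 0.7% × 175776.31 = 1230.43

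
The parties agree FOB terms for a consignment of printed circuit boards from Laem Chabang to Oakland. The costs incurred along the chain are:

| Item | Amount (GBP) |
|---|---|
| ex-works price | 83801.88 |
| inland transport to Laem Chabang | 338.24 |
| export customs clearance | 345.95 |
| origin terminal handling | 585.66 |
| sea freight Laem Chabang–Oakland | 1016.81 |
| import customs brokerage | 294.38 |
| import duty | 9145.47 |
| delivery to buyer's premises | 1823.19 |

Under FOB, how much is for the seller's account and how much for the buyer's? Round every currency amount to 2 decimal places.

Seller: GBP 85071.73; buyer: GBP 12279.85

FOB: the seller bears costs until goods are on board at the origin port; the buyer bears freight, insurance and all costs thereafter.
Seller's account: goods 83801.88 + inland to port 338.24 + export clearance 345.95 + origin terminal 585.66 = 85071.73
Buyer's account: freight 1016.81 + brokerage 294.38 + duty 9145.47 + delivery 1823.19 = 12279.85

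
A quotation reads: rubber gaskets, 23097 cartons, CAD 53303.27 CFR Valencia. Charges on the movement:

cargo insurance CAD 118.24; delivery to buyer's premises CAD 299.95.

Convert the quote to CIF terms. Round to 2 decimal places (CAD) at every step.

Not relevant to the conversion: delivery — on the buyer under both terms; not part of either seller's price.
From CFR to CIF, the seller additionally bears: insurance.
CIF price = 53303.27 + 118.24 = 53421.51

CIF price: CAD 53421.51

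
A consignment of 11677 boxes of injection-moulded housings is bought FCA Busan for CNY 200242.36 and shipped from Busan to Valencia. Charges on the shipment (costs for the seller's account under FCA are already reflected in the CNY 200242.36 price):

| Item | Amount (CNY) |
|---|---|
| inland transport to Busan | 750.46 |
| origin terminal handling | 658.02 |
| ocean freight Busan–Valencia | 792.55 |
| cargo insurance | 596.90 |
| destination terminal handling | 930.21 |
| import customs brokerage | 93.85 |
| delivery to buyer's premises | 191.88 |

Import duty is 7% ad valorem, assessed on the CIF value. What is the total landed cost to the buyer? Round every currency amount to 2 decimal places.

FCA: the seller delivers export-cleared goods to the carrier; the buyer bears costs from that point.
Already in the invoice (seller's account under FCA): inland to port — exclude.
CIF value = FCA price + origin terminal + freight + insurance = 200242.36 + 658.02 + 792.55 + 596.90 = 202289.83
Import duty = 202289.83 × 7% = 14160.29
Buyer bears: origin terminal 658.02 + freight 792.55 + insurance 596.90 + destination terminal 930.21 + brokerage 93.85 + delivery 191.88 + duty 14160.29 = 17423.70
Landed cost = invoice 200242.36 + 17423.70 = 217666.06

Total landed cost: CNY 217666.06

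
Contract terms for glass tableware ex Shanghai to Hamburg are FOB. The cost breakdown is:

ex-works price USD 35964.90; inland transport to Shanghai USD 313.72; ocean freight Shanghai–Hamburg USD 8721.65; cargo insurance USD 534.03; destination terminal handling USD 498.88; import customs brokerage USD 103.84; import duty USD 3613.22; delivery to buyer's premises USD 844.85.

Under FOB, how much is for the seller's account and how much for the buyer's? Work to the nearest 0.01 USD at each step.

Seller: USD 36278.62; buyer: USD 14316.47

FOB: the seller bears costs until goods are on board at the origin port; the buyer bears freight, insurance and all costs thereafter.
Seller's account: goods 35964.90 + inland to port 313.72 = 36278.62
Buyer's account: freight 8721.65 + insurance 534.03 + destination terminal 498.88 + brokerage 103.84 + duty 3613.22 + delivery 844.85 = 14316.47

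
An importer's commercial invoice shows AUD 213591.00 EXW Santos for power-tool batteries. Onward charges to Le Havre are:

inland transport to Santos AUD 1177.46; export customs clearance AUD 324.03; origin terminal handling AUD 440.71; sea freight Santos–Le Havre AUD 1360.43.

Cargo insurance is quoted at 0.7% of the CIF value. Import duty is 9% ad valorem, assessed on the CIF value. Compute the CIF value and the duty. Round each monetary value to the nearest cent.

Let C be the CIF value. C = EXW price + pre-shipment costs + freight + 0.7% × C
C − 0.7% × C = 213591.00 + 1177.46 + 324.03 + 440.71 + 1360.43
0.993 × C = 216893.63
C = 216893.63 / 0.993 = 218422.59
Insurance premium = 0.7% × 218422.59 = 1528.96
Import duty = 218422.59 × 9% = 19658.03

CIF value: AUD 218422.59; import duty: AUD 19658.03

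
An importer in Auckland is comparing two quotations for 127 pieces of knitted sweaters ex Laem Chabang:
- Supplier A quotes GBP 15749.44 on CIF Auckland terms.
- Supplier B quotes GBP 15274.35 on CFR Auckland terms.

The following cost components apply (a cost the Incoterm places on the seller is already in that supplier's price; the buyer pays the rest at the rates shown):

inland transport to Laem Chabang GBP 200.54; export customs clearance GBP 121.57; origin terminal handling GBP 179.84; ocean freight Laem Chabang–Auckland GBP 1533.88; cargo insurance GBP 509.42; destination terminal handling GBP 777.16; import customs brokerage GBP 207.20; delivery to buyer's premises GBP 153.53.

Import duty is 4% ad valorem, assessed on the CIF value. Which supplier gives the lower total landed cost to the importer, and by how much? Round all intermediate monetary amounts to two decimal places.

Supplier A is cheaper by GBP 35.70

Supplier A (CIF):
The CIF price already equals the CIF value: 15749.44
Import duty = 15749.44 × 4% = 629.98
Buyer bears (A): 777.16 + 207.20 + 153.53 = 1137.89
Landed cost (A) = invoice 15749.44 + 1137.89 + duty 629.98 = 17517.31
Supplier B (CFR):
CIF value = CFR price + insurance = 15274.35 + 509.42 = 15783.77
Import duty = 15783.77 × 4% = 631.35
Buyer bears (B): 509.42 + 777.16 + 207.20 + 153.53 = 1647.31
Landed cost (B) = invoice 15274.35 + 1647.31 + duty 631.35 = 17553.01
Difference = |17517.31 − 17553.01| = 35.70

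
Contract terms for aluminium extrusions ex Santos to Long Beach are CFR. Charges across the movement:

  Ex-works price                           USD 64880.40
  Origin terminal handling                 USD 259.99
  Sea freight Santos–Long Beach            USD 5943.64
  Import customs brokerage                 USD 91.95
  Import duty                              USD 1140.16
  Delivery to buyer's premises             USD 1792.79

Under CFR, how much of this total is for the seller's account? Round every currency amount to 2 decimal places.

Seller's account: USD 71084.03

CFR: the seller pays costs through ocean freight to the destination port, but not insurance.
Seller's account: goods 64880.40 + origin terminal 259.99 + freight 5943.64 = 71084.03
Buyer's account: brokerage 91.95 + duty 1140.16 + delivery 1792.79 = 3024.90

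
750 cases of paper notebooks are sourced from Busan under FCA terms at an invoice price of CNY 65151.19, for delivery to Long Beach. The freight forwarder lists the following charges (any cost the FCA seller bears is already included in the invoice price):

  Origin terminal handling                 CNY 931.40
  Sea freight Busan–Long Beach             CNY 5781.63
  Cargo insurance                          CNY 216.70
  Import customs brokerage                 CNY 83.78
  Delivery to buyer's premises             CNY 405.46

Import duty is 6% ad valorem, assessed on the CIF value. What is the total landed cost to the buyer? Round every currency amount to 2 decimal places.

Total landed cost: CNY 76895.02

FCA: the seller delivers export-cleared goods to the carrier; the buyer bears costs from that point.
CIF value = FCA price + origin terminal + freight + insurance = 65151.19 + 931.40 + 5781.63 + 216.70 = 72080.92
Import duty = 72080.92 × 6% = 4324.86
Buyer bears: origin terminal 931.40 + freight 5781.63 + insurance 216.70 + brokerage 83.78 + delivery 405.46 + duty 4324.86 = 11743.83
Landed cost = invoice 65151.19 + 11743.83 = 76895.02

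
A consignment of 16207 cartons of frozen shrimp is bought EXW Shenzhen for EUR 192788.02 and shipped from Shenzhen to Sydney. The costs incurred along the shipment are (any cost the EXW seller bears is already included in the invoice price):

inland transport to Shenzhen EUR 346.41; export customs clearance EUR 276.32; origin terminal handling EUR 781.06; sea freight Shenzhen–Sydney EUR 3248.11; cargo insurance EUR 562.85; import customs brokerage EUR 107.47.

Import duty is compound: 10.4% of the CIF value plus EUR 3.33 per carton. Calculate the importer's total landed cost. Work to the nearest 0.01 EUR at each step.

EXW: the seller makes goods available at their premises; the buyer bears all onward costs.
CIF value = EXW price + inland to port + export clearance + origin terminal + freight + insurance = 192788.02 + 346.41 + 276.32 + 781.06 + 3248.11 + 562.85 = 198002.77
Ad valorem component: 198002.77 × 10.4% = 20592.29
Specific component: 16207 × 3.33 = 53969.31
Import duty = 20592.29 + 53969.31 = 74561.60
Buyer bears: inland to port 346.41 + export clearance 276.32 + origin terminal 781.06 + freight 3248.11 + insurance 562.85 + brokerage 107.47 + duty 74561.60 = 79883.82
Landed cost = invoice 192788.02 + 79883.82 = 272671.84

Total landed cost: EUR 272671.84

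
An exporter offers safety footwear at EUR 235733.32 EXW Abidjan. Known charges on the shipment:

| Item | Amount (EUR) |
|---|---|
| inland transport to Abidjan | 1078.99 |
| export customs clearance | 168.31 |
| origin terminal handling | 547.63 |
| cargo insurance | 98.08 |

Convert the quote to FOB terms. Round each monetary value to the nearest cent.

Not relevant to the conversion: insurance — on the buyer under both terms; not part of either seller's price.
From EXW to FOB, the seller additionally bears: inland to port, export clearance, origin terminal.
FOB price = 235733.32 + 1078.99 + 168.31 + 547.63 = 237528.25

FOB price: EUR 237528.25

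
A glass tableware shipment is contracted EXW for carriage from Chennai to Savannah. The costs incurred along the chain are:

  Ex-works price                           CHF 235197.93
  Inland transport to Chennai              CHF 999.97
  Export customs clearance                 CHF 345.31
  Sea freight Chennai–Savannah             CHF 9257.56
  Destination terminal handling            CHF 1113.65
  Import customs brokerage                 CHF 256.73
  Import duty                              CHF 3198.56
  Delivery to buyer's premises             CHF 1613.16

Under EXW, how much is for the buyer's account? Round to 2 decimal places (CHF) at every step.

EXW: the seller makes goods available at their premises; the buyer bears all onward costs.
Seller's account: goods 235197.93 = 235197.93
Buyer's account: inland to port 999.97 + export clearance 345.31 + freight 9257.56 + destination terminal 1113.65 + brokerage 256.73 + duty 3198.56 + delivery 1613.16 = 16784.94

Buyer's account: CHF 16784.94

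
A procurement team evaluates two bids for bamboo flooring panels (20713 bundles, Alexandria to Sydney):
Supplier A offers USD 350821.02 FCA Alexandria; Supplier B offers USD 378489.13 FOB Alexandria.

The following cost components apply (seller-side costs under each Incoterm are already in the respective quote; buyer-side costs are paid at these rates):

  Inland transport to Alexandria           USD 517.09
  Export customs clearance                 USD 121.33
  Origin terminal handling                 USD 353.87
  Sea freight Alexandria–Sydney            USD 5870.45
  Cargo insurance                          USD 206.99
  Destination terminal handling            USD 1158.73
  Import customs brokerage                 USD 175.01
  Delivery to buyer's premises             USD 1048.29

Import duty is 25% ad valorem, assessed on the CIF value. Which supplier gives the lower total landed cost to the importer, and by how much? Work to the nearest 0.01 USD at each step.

Supplier A is cheaper by USD 34142.80

Supplier A (FCA):
CIF value = FCA price + origin terminal + freight + insurance = 350821.02 + 353.87 + 5870.45 + 206.99 = 357252.33
Import duty = 357252.33 × 25% = 89313.08
Buyer bears (A): 353.87 + 5870.45 + 206.99 + 1158.73 + 175.01 + 1048.29 = 8813.34
Landed cost (A) = invoice 350821.02 + 8813.34 + duty 89313.08 = 448947.44
Supplier B (FOB):
CIF value = FOB price + freight + insurance = 378489.13 + 5870.45 + 206.99 = 384566.57
Import duty = 384566.57 × 25% = 96141.64
Buyer bears (B): 5870.45 + 206.99 + 1158.73 + 175.01 + 1048.29 = 8459.47
Landed cost (B) = invoice 378489.13 + 8459.47 + duty 96141.64 = 483090.24
Difference = |448947.44 − 483090.24| = 34142.80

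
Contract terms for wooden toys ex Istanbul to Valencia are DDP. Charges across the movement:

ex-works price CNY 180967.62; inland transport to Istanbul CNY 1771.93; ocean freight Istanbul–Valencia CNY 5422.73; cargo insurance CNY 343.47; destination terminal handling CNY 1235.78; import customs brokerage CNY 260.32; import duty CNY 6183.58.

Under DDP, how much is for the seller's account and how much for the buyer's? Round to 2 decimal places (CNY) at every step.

Seller: CNY 196185.43; buyer: CNY 0.00

DDP: the seller bears all costs including import duty.
Seller's account: goods 180967.62 + inland to port 1771.93 + freight 5422.73 + insurance 343.47 + destination terminal 1235.78 + brokerage 260.32 + duty 6183.58 = 196185.43
Buyer's account: 0.00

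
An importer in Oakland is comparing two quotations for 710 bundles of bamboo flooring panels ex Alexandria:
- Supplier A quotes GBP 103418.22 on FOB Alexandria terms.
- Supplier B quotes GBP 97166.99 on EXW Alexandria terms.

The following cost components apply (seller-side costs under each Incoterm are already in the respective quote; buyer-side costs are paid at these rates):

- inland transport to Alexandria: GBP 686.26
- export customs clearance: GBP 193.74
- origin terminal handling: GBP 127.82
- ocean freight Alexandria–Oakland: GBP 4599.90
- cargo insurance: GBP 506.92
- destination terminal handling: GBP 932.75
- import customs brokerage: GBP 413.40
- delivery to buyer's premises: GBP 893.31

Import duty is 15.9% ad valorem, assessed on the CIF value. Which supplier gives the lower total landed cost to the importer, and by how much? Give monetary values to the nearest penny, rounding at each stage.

Supplier A (FOB):
CIF value = FOB price + freight + insurance = 103418.22 + 4599.90 + 506.92 = 108525.04
Import duty = 108525.04 × 15.9% = 17255.48
Buyer bears (A): 4599.90 + 506.92 + 932.75 + 413.40 + 893.31 = 7346.28
Landed cost (A) = invoice 103418.22 + 7346.28 + duty 17255.48 = 128019.98
Supplier B (EXW):
CIF value = EXW price + inland to port + export clearance + origin terminal + freight + insurance = 97166.99 + 686.26 + 193.74 + 127.82 + 4599.90 + 506.92 = 103281.63
Import duty = 103281.63 × 15.9% = 16421.78
Buyer bears (B): 686.26 + 193.74 + 127.82 + 4599.90 + 506.92 + 932.75 + 413.40 + 893.31 = 8354.10
Landed cost (B) = invoice 97166.99 + 8354.10 + duty 16421.78 = 121942.87
Difference = |128019.98 − 121942.87| = 6077.11

Supplier B is cheaper by GBP 6077.11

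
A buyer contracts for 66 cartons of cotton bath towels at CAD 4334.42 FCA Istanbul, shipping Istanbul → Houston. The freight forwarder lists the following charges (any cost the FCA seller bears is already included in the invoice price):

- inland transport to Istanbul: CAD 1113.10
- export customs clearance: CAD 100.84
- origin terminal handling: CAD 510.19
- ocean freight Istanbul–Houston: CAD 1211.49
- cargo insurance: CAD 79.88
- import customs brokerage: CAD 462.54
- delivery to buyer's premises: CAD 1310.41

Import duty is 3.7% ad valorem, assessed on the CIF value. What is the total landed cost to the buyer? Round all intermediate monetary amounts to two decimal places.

Total landed cost: CAD 8135.96

FCA: the seller delivers export-cleared goods to the carrier; the buyer bears costs from that point.
Already in the invoice (seller's account under FCA): inland to port, export clearance — exclude.
CIF value = FCA price + origin terminal + freight + insurance = 4334.42 + 510.19 + 1211.49 + 79.88 = 6135.98
Import duty = 6135.98 × 3.7% = 227.03
Buyer bears: origin terminal 510.19 + freight 1211.49 + insurance 79.88 + brokerage 462.54 + delivery 1310.41 + duty 227.03 = 3801.54
Landed cost = invoice 4334.42 + 3801.54 = 8135.96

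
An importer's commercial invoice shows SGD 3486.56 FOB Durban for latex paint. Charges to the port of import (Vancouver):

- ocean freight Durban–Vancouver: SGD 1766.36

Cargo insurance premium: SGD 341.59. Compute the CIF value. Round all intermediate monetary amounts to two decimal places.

CIF = FOB price + freight + insurance
CIF = 3486.56 + 1766.36 + 341.59 = 5594.51

CIF value: SGD 5594.51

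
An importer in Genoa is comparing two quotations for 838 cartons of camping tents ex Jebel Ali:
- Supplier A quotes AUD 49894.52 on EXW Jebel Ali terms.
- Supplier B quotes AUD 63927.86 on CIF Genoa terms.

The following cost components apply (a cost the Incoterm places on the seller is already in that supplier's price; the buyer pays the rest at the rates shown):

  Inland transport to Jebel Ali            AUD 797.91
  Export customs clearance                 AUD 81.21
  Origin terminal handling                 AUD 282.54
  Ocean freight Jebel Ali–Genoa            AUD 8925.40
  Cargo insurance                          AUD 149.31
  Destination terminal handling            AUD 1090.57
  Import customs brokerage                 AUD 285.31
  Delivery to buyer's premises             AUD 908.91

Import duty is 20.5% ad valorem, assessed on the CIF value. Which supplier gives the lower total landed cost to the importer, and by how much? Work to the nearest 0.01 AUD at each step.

Supplier A (EXW):
CIF value = EXW price + inland to port + export clearance + origin terminal + freight + insurance = 49894.52 + 797.91 + 81.21 + 282.54 + 8925.40 + 149.31 = 60130.89
Import duty = 60130.89 × 20.5% = 12326.83
Buyer bears (A): 797.91 + 81.21 + 282.54 + 8925.40 + 149.31 + 1090.57 + 285.31 + 908.91 = 12521.16
Landed cost (A) = invoice 49894.52 + 12521.16 + duty 12326.83 = 74742.51
Supplier B (CIF):
The CIF price already equals the CIF value: 63927.86
Import duty = 63927.86 × 20.5% = 13105.21
Buyer bears (B): 1090.57 + 285.31 + 908.91 = 2284.79
Landed cost (B) = invoice 63927.86 + 2284.79 + duty 13105.21 = 79317.86
Difference = |74742.51 − 79317.86| = 4575.35

Supplier A is cheaper by AUD 4575.35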